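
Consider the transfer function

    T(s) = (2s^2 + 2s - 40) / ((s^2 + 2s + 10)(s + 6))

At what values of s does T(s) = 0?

s = -5, 4

Set the numerator to zero: 2s^2 + 2s - 40 = 0, i.e. 2·(s^2 + s - 20) = 0.
Factoring: (s + 5)(s - 4) = 0.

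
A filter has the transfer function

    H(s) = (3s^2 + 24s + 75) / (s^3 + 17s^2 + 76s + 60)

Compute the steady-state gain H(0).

Set s = 0: H(0) = (75) / (60) = 5/4.

H(0) = 5/4 ≈ 1.250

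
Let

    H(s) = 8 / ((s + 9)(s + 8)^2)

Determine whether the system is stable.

stable

The poles can be read from the denominator factors: s = -9, -8, -8.
Since all poles lie strictly in the left half-plane, the system is stable.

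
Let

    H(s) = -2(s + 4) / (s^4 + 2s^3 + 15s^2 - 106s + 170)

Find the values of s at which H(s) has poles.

s = 2 + j, 2 - j, -3 + 5j, -3 - 5j

The poles are the roots of the denominator s^4 + 2s^3 + 15s^2 - 106s + 170 = 0.
No real roots exist; factor into two real quadratics: (s^2 - 4s + 5)(s^2 + 6s + 34) = 0.
Each quadratic gives a conjugate pair via the quadratic formula.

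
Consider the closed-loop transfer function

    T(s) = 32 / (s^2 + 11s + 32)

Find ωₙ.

Compare the denominator to the standard form s^2 + 2ζωₙs + ωₙ².
ωₙ² = 32, so ωₙ = √32 ≈ 5.657 rad/s.

ωₙ ≈ 5.657 rad/s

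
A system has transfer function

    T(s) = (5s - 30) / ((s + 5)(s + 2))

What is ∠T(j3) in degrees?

At s = j3: numerator = -30 + j15, denominator = 1 + j21.
∠T = ∠num − ∠den = 153.43° − (87.274°) = 66.16°.

∠T(j3) ≈ 66.16°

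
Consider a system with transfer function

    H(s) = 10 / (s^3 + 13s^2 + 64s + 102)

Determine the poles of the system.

The poles are the roots of the denominator s^3 + 13s^2 + 64s + 102 = 0.
Trying s = -3: the polynomial evaluates to 0, so (s + 3) is a factor.
Dividing out leaves s^2 + 10s + 34 = 0.
The quadratic formula then gives s = -5 ± 3j.

s = -5 ± 3j, -3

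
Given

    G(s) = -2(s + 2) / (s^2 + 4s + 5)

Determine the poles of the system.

s = -2 ± j

The poles are the roots of the denominator s^2 + 4s + 5 = 0.
Using the quadratic formula: s = (-4 ± √(-4))/2 = -2 ± 1j.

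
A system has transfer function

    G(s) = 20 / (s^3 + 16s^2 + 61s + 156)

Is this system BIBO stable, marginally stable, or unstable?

The denominator s^3 + 16s^2 + 61s + 156 factors as (s + 12)(s^2 + 4s + 13), giving poles at s = -12, -2 ± 3j.
Since all poles lie strictly in the left half-plane, the system is stable.

stable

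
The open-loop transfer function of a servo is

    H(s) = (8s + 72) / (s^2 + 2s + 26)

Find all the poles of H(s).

The poles are the roots of the denominator s^2 + 2s + 26 = 0.
Using the quadratic formula: s = (-2 ± √(-100))/2 = -1 ± 5j.

s = -1 ± 5j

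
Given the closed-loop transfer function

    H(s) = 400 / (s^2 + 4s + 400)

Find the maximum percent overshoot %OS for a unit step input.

%OS ≈ 72.9%

Comparing s^2 + 4s + 400 to s^2 + 2ζωₙs + ωₙ²: ωₙ = 20 rad/s and ζ = 4/(2·20) = 0.1.
%OS = 100·exp(−πζ/√(1−ζ²)) = 100·exp(−π·0.1/√(1−0.1²)) ≈ 72.9%.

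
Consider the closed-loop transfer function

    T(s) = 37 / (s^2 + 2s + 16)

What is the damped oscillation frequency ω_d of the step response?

ω_d ≈ 3.873 rad/s

Comparing s^2 + 2s + 16 to s^2 + 2ζωₙs + ωₙ²: ωₙ = 4 rad/s and ζ = 2/(2·4) = 0.25.
ζωₙ = 2/2 = 1, so ω_d = ωₙ√(1−ζ²) = √(ωₙ² − (ζωₙ)²) = √(16 − 1²) = √15 ≈ 3.873 rad/s.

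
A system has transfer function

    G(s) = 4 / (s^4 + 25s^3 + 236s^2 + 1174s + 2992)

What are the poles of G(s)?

s = -3 ± 5j, -11, -8

The poles are the roots of the denominator s^4 + 25s^3 + 236s^2 + 1174s + 2992 = 0.
Trying s = -11: the polynomial evaluates to 0, so (s + 11) is a factor.
Dividing out leaves s^3 + 14s^2 + 82s + 272 = 0.
This factors further as (s^2 + 6s + 34)(s + 8) = 0.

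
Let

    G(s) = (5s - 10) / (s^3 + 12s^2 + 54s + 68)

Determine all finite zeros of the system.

s = 2

Set the numerator to zero: 5s - 10 = 0, i.e. 5·(s - 2) = 0.
So s = 2.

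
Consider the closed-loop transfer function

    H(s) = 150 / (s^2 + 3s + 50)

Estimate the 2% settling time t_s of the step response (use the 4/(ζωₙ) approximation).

Comparing s^2 + 3s + 50 to s^2 + 2ζωₙs + ωₙ²: ωₙ = √50 ≈ 7.071 rad/s and ζ = 3/(2·√50) ≈ 0.2121.
ζωₙ = 3/2 = 1.5, so t_s ≈ 4/(ζωₙ) = 4/1.5 ≈ 2.667 s.

t_s ≈ 2.667 s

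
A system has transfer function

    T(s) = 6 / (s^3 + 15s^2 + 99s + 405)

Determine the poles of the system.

s = -9, -3 + 6j, -3 - 6j

The poles are the roots of the denominator s^3 + 15s^2 + 99s + 405 = 0.
Trying s = -9: the polynomial evaluates to 0, so (s + 9) is a factor.
Dividing out leaves s^2 + 6s + 45 = 0.
The quadratic formula then gives s = -3 ± 6j.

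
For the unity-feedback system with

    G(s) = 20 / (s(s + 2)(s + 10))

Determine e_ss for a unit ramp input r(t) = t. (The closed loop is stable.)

e_ss = 1

G(s) has one pole at the origin.
This is a Type 1 system. Kv = lim_{s→0} s·G(s) = 20/20 = 1.
e_ss = 1/Kv = 1/(1) = 1.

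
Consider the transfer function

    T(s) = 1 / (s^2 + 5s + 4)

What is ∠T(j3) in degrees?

∠T(j3) ≈ -108.4°

At s = j3: numerator = 1, denominator = -5 + j15.
∠T = ∠num − ∠den = 0° − (108.43°) = -108.4°.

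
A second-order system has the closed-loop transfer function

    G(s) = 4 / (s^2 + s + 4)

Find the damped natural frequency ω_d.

ω_d ≈ 1.936 rad/s

Comparing s^2 + s + 4 to s^2 + 2ζωₙs + ωₙ²: ωₙ = 2 rad/s and ζ = 1/(2·2) = 0.25.
ζωₙ = 1/2 = 0.5, so ω_d = ωₙ√(1−ζ²) = √(ωₙ² − (ζωₙ)²) = √(4 − 0.5²) = √3.75 ≈ 1.936 rad/s.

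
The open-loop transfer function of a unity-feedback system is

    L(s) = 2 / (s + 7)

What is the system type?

The denominator has no factor of s at the origin — no free integrator — so this is a Type 0 system.

Type 0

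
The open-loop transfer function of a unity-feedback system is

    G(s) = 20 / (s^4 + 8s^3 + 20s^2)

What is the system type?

Type 2

The denominator has 2 factors of s at the origin (free integrators), so this is a Type 2 system.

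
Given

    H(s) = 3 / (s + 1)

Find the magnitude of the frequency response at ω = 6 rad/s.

Substitute s = j6: numerator = 3, denominator = 1 + j6.
|H(j6)| = |3| / |1 + j6| = 3 / 6.0828 ≈ 0.4932.

|H(j6)| ≈ 0.4932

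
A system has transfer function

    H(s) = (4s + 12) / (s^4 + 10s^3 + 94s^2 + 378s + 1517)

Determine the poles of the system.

s = -1 ± 6j, -4 ± 5j

The poles are the roots of the denominator s^4 + 10s^3 + 94s^2 + 378s + 1517 = 0.
No real roots exist; factor into two real quadratics: (s^2 + 2s + 37)(s^2 + 8s + 41) = 0.
Each quadratic gives a conjugate pair via the quadratic formula.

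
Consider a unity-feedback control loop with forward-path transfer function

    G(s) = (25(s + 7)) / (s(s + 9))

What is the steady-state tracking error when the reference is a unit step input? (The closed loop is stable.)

e_ss = 0

G(s) has one pole at the origin.
This is a Type 1 system; for a step input the steady-state error is zero.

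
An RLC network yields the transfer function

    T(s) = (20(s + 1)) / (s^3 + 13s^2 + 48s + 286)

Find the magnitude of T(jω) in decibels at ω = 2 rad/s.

|T(j2)|_dB ≈ -14.9 dB

Substitute s = j2: numerator = 20 + j40, denominator = 234 + j88.
|T(j2)| = |20 + j40| / |234 + j88| = 44.721 / 250 ≈ 0.1789.
In decibels: 20·log₁₀(0.1789) ≈ -14.9 dB.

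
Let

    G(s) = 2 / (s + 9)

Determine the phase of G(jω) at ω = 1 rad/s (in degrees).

At s = j1: numerator = 2, denominator = 9 + j1.
∠G = ∠num − ∠den = 0° − (6.3402°) = -6.340°.

∠G(j1) ≈ -6.340°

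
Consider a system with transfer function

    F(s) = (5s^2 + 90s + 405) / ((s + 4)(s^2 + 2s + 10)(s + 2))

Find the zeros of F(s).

Set the numerator to zero: 5s^2 + 90s + 405 = 0, i.e. 5·(s^2 + 18s + 81) = 0.
Factoring: (s + 9)^2 = 0.

s = -9, -9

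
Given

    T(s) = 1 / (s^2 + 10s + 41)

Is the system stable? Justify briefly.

stable

The denominator s^2 + 10s + 41 factors as (s^2 + 10s + 41), giving poles at s = -5 + 4j, -5 - 4j.
Since all poles lie strictly in the left half-plane, the system is stable.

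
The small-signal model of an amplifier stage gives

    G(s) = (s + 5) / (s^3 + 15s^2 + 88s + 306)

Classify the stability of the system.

The denominator s^3 + 15s^2 + 88s + 306 factors as (s^2 + 6s + 34)(s + 9), giving poles at s = -3 ± 5j, -9.
Since all poles lie strictly in the left half-plane, the system is stable.

stable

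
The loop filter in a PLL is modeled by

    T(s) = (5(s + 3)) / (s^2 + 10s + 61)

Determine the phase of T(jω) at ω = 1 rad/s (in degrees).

∠T(j1) ≈ 8.973°

At s = j1: numerator = 15 + j5, denominator = 60 + j10.
∠T = ∠num − ∠den = 18.435° − (9.4623°) = 8.973°.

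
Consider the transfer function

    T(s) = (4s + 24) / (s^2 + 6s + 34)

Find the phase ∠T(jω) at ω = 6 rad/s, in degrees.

At s = j6: numerator = 24 + j24, denominator = -2 + j36.
∠T = ∠num − ∠den = 45° − (93.180°) = -48.18°.

∠T(j6) ≈ -48.18°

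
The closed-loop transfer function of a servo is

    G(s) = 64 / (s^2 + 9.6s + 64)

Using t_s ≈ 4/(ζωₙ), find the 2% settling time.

t_s ≈ 0.8333 s

Comparing s^2 + 9.6s + 64 to s^2 + 2ζωₙs + ωₙ²: ωₙ = 8 rad/s and ζ = 9.6/(2·8) = 0.6.
ζωₙ = 9.6/2 = 4.8, so t_s ≈ 4/(ζωₙ) = 4/4.8 ≈ 0.8333 s.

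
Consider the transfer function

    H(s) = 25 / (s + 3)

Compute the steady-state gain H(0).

At s = 0 each factor (s + a) contributes a and each (s^2 + bs + c) contributes c.
H(0) = 25·1 / ((3)) = 25/3 = 25/3.

H(0) = 25/3 ≈ 8.333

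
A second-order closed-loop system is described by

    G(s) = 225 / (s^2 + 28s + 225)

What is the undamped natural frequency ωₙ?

Compare the denominator to the standard form s^2 + 2ζωₙs + ωₙ².
ωₙ² = 225, so ωₙ = 15 rad/s.

ωₙ = 15 rad/s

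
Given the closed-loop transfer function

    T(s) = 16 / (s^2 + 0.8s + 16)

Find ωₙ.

Compare the denominator to the standard form s^2 + 2ζωₙs + ωₙ².
ωₙ² = 16, so ωₙ = 4 rad/s.

ωₙ = 4 rad/s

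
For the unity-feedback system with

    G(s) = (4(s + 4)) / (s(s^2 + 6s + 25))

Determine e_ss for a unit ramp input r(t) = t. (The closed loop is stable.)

e_ss = 1.562

G(s) has one pole at the origin.
This is a Type 1 system. Kv = lim_{s→0} s·G(s) = 16/25.
e_ss = 1/Kv = 1/(16/25) = 25/16 ≈ 1.562.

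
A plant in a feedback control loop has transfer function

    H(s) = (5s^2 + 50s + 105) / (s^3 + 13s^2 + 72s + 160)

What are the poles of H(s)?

s = -4 + 4j, -4 - 4j, -5

The poles are the roots of the denominator s^3 + 13s^2 + 72s + 160 = 0.
Trying s = -5: the polynomial evaluates to 0, so (s + 5) is a factor.
Dividing out leaves s^2 + 8s + 32 = 0.
The quadratic formula then gives s = -4 ± 4j.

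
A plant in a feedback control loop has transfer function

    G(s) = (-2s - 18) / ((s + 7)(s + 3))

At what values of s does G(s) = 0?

s = -9

Set the numerator to zero: -2s - 18 = 0, i.e. -2·(s + 9) = 0.
So s = -9.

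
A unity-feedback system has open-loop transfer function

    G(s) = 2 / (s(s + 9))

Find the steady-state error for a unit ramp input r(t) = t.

G(s) has one pole at the origin.
This is a Type 1 system. Kv = lim_{s→0} s·G(s) = 2/9.
e_ss = 1/Kv = 1/(2/9) = 9/2 ≈ 4.500.

e_ss = 4.500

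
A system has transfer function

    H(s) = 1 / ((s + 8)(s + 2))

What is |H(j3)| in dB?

Substitute s = j3: numerator = 1, denominator = 7 + j30.
|H(j3)| = |1| / |7 + j30| = 1 / 30.806 ≈ 0.03246.
In decibels: 20·log₁₀(0.03246) ≈ -29.8 dB.

|H(j3)|_dB ≈ -29.8 dB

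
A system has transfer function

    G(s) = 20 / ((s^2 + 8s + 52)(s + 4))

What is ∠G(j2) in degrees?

At s = j2: numerator = 20, denominator = 160 + j160.
∠G = ∠num − ∠den = 0° − (45°) = -45°.

∠G(j2) ≈ -45°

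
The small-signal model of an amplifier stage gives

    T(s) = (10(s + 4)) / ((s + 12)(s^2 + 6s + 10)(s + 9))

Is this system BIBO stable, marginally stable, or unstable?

stable

The poles can be read from the denominator factors: s = -12, -3 ± j, -9.
Since all poles lie strictly in the left half-plane, the system is stable.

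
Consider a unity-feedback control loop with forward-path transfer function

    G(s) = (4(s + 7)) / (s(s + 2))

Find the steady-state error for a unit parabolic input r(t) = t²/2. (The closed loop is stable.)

e_ss = ∞

G(s) has one pole at the origin.
This is a Type 1 system; Ka = lim_{s→0} s^2·G(s) = 0, so the steady-state error for a parabola input is infinite.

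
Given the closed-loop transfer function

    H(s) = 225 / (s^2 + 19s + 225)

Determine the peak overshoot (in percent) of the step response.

%OS ≈ 7.65%

Comparing s^2 + 19s + 225 to s^2 + 2ζωₙs + ωₙ²: ωₙ = 15 rad/s and ζ = 19/(2·15) ≈ 0.6333.
%OS = 100·exp(−πζ/√(1−ζ²)) = 100·exp(−π·0.6333/√(1−0.6333²)) ≈ 7.65%.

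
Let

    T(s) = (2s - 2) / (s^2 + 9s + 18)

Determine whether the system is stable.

stable

The denominator s^2 + 9s + 18 factors as (s + 3)(s + 6), giving poles at s = -3, -6.
Since all poles lie strictly in the left half-plane, the system is stable.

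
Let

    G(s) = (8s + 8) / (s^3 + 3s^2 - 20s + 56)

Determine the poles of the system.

The poles are the roots of the denominator s^3 + 3s^2 - 20s + 56 = 0.
Trying s = -7: the polynomial evaluates to 0, so (s + 7) is a factor.
Dividing out leaves s^2 - 4s + 8 = 0.
The quadratic formula then gives s = 2 ± 2j.

s = 2 + 2j, 2 - 2j, -7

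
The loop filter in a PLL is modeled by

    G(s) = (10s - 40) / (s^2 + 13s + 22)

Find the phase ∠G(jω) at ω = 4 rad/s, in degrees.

At s = j4: numerator = -40 + j40, denominator = 6 + j52.
∠G = ∠num − ∠den = 135° − (83.418°) = 51.58°.

∠G(j4) ≈ 51.58°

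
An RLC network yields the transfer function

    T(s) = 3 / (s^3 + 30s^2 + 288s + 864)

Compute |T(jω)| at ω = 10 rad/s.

|T(j10)| ≈ 0.001054

Substitute s = j10: numerator = 3, denominator = -2136 + j1880.
|T(j10)| = |3| / |-2136 + j1880| = 3 / 2845.5 ≈ 0.001054.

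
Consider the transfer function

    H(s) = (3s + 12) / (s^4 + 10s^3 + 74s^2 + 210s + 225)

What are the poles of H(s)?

The poles are the roots of the denominator s^4 + 10s^3 + 74s^2 + 210s + 225 = 0.
No real roots exist; factor into two real quadratics: (s^2 + 4s + 5)(s^2 + 6s + 45) = 0.
Each quadratic gives a conjugate pair via the quadratic formula.

s = -2 + j, -2 - j, -3 + 6j, -3 - 6j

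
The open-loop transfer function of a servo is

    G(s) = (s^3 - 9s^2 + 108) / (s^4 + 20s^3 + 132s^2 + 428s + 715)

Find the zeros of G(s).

s = 6, -3, 6

Set the numerator to zero: s^3 - 9s^2 + 108 = 0.
Factoring: (s - 6)^2(s + 3) = 0.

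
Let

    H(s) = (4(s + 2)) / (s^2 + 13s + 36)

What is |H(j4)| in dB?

|H(j4)|_dB ≈ -9.87 dB

Substitute s = j4: numerator = 8 + j16, denominator = 20 + j52.
|H(j4)| = |8 + j16| / |20 + j52| = 17.889 / 55.714 ≈ 0.3211.
In decibels: 20·log₁₀(0.3211) ≈ -9.87 dB.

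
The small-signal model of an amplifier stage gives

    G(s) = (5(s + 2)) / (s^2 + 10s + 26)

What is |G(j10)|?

Substitute s = j10: numerator = 10 + j50, denominator = -74 + j100.
|G(j10)| = |10 + j50| / |-74 + j100| = 50.990 / 124.40 ≈ 0.4099.

|G(j10)| ≈ 0.4099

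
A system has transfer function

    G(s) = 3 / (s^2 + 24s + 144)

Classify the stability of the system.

stable

The denominator s^2 + 24s + 144 factors as (s + 12)^2, giving poles at s = -12, -12.
Since all poles lie strictly in the left half-plane, the system is stable.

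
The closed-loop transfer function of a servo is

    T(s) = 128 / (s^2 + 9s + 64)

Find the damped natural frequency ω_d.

Comparing s^2 + 9s + 64 to s^2 + 2ζωₙs + ωₙ²: ωₙ = 8 rad/s and ζ = 9/(2·8) = 0.5625.
ζωₙ = 9/2 = 4.5, so ω_d = ωₙ√(1−ζ²) = √(ωₙ² − (ζωₙ)²) = √(64 − 4.5²) = √43.75 ≈ 6.614 rad/s.

ω_d ≈ 6.614 rad/s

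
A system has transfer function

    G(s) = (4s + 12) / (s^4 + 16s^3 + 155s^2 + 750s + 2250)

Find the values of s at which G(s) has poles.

The poles are the roots of the denominator s^4 + 16s^3 + 155s^2 + 750s + 2250 = 0.
No real roots exist; factor into two real quadratics: (s^2 + 10s + 50)(s^2 + 6s + 45) = 0.
Each quadratic gives a conjugate pair via the quadratic formula.

s = -5 + 5j, -5 - 5j, -3 + 6j, -3 - 6j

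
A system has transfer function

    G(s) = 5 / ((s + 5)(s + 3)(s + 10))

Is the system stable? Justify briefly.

The poles can be read from the denominator factors: s = -5, -3, -10.
Since all poles lie strictly in the left half-plane, the system is stable.

stable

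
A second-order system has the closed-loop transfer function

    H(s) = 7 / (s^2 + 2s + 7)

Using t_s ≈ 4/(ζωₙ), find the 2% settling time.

t_s ≈ 4 s

Comparing s^2 + 2s + 7 to s^2 + 2ζωₙs + ωₙ²: ωₙ = √7 ≈ 2.646 rad/s and ζ = 2/(2·√7) ≈ 0.3780.
ζωₙ = 2/2 = 1, so t_s ≈ 4/(ζωₙ) = 4/1 = 4 s.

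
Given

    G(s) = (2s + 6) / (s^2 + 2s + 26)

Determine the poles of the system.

s = -1 ± 5j

The poles are the roots of the denominator s^2 + 2s + 26 = 0.
Using the quadratic formula: s = (-2 ± √(-100))/2 = -1 ± 5j.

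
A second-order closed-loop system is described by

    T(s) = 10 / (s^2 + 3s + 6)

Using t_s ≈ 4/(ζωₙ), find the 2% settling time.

Comparing s^2 + 3s + 6 to s^2 + 2ζωₙs + ωₙ²: ωₙ = √6 ≈ 2.449 rad/s and ζ = 3/(2·√6) ≈ 0.6124.
ζωₙ = 3/2 = 1.5, so t_s ≈ 4/(ζωₙ) = 4/1.5 ≈ 2.667 s.

t_s ≈ 2.667 s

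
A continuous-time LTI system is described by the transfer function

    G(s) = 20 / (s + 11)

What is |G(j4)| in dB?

|G(j4)|_dB ≈ 4.65 dB

Substitute s = j4: numerator = 20, denominator = 11 + j4.
|G(j4)| = |20| / |11 + j4| = 20 / 11.705 ≈ 1.709.
In decibels: 20·log₁₀(1.709) ≈ 4.65 dB.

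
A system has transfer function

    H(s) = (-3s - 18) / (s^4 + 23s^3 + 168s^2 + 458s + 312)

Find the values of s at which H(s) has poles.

The poles are the roots of the denominator s^4 + 23s^3 + 168s^2 + 458s + 312 = 0.
Trying s = -12: the polynomial evaluates to 0, so (s + 12) is a factor.
Dividing out leaves s^3 + 11s^2 + 36s + 26 = 0.
This factors further as (s^2 + 10s + 26)(s + 1) = 0.

s = -5 ± j, -12, -1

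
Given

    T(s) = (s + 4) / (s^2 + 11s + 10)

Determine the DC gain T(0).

Set s = 0: T(0) = (4) / (10) = 2/5.

T(0) = 2/5 ≈ 0.4000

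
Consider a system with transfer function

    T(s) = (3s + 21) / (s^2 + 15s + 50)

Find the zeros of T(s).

s = -7

Set the numerator to zero: 3s + 21 = 0, i.e. 3·(s + 7) = 0.
So s = -7.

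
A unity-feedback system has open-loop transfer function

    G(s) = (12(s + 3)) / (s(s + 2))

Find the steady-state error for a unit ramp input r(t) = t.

G(s) has one pole at the origin.
This is a Type 1 system. Kv = lim_{s→0} s·G(s) = 36/2 = 18.
e_ss = 1/Kv = 1/(18) = 1/18 ≈ 0.05556.

e_ss = 0.05556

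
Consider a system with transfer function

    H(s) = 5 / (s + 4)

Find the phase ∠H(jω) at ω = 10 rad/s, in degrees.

∠H(j10) ≈ -68.20°

At s = j10: numerator = 5, denominator = 4 + j10.
∠H = ∠num − ∠den = 0° − (68.199°) = -68.20°.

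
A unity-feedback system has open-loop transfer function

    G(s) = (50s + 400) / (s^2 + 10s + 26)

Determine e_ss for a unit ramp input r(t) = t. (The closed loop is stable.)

e_ss = ∞

G(s) has no poles at the origin.
This is a Type 0 system; Kv = lim_{s→0} s·G(s) = 0, so the steady-state error for a ramp input is infinite.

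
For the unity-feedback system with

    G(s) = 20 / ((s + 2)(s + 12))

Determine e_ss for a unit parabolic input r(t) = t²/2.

G(s) has no poles at the origin.
This is a Type 0 system; Ka = lim_{s→0} s^2·G(s) = 0, so the steady-state error for a parabola input is infinite.

e_ss = ∞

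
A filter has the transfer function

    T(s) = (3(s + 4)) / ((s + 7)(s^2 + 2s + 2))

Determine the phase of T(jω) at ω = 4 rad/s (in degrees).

At s = j4: numerator = 12 + j12, denominator = -130.
∠T = ∠num − ∠den = 45° − (180°) = -135°.

∠T(j4) ≈ -135°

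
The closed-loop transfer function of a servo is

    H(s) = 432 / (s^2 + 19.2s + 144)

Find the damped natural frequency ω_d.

Comparing s^2 + 19.2s + 144 to s^2 + 2ζωₙs + ωₙ²: ωₙ = 12 rad/s and ζ = 19.2/(2·12) = 0.8.
ζωₙ = 19.2/2 = 9.6, so ω_d = ωₙ√(1−ζ²) = √(ωₙ² − (ζωₙ)²) = √(144 − 9.6²) = √51.84 = 7.200 rad/s.

ω_d = 7.200 rad/s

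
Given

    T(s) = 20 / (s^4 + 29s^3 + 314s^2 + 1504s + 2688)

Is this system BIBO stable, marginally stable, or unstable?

stable

The denominator s^4 + 29s^3 + 314s^2 + 1504s + 2688 factors as (s + 8)^2(s + 6)(s + 7), giving poles at s = -8, -6, -8, -7.
Since all poles lie strictly in the left half-plane, the system is stable.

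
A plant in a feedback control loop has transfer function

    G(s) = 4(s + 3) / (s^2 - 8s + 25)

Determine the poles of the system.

The poles are the roots of the denominator s^2 - 8s + 25 = 0.
Using the quadratic formula: s = (8 ± √(-36))/2 = 4 ± 3j.

s = 4 ± 3j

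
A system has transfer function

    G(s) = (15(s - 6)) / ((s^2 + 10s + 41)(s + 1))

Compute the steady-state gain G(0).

G(0) = -90/41 ≈ -2.195

At s = 0 each factor (s + a) contributes a and each (s^2 + bs + c) contributes c.
G(0) = 15·(-6) / ((41) · (1)) = -90/41 = -90/41.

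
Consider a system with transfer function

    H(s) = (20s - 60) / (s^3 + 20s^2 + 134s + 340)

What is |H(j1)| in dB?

Substitute s = j1: numerator = -60 + j20, denominator = 320 + j133.
|H(j1)| = |-60 + j20| / |320 + j133| = 63.246 / 346.54 ≈ 0.1825.
In decibels: 20·log₁₀(0.1825) ≈ -14.8 dB.

|H(j1)|_dB ≈ -14.8 dB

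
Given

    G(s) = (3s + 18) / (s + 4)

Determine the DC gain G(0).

Set s = 0: G(0) = (18) / (4) = 9/2.

G(0) = 9/2 ≈ 4.500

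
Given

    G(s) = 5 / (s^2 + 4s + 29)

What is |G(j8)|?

Substitute s = j8: numerator = 5, denominator = -35 + j32.
|G(j8)| = |5| / |-35 + j32| = 5 / 47.424 ≈ 0.1054.

|G(j8)| ≈ 0.1054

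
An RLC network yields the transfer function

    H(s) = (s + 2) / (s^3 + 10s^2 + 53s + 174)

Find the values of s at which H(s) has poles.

s = -2 + 5j, -2 - 5j, -6

The poles are the roots of the denominator s^3 + 10s^2 + 53s + 174 = 0.
Trying s = -6: the polynomial evaluates to 0, so (s + 6) is a factor.
Dividing out leaves s^2 + 4s + 29 = 0.
The quadratic formula then gives s = -2 ± 5j.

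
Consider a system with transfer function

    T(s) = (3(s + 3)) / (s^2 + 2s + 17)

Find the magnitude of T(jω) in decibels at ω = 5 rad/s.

|T(j5)|_dB ≈ 2.71 dB

Substitute s = j5: numerator = 9 + j15, denominator = -8 + j10.
|T(j5)| = |9 + j15| / |-8 + j10| = 17.493 / 12.806 ≈ 1.366.
In decibels: 20·log₁₀(1.366) ≈ 2.71 dB.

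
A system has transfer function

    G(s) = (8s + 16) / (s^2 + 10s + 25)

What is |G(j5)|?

Substitute s = j5: numerator = 16 + j40, denominator = j50.
|G(j5)| = |16 + j40| / |j50| = 43.081 / 50 ≈ 0.8616.

|G(j5)| ≈ 0.8616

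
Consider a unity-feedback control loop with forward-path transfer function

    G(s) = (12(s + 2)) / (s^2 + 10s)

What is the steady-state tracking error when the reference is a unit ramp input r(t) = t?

G(s) has one pole at the origin.
This is a Type 1 system. Kv = lim_{s→0} s·G(s) = 24/10 = 12/5.
e_ss = 1/Kv = 1/(12/5) = 5/12 ≈ 0.4167.

e_ss = 0.4167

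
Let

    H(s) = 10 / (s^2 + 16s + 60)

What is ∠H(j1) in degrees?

At s = j1: numerator = 10, denominator = 59 + j16.
∠H = ∠num − ∠den = 0° − (15.173°) = -15.17°.

∠H(j1) ≈ -15.17°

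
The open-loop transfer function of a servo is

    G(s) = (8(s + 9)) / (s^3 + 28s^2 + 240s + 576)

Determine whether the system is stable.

stable

The denominator s^3 + 28s^2 + 240s + 576 factors as (s + 4)(s + 12)^2, giving poles at s = -4, -12, -12.
Since all poles lie strictly in the left half-plane, the system is stable.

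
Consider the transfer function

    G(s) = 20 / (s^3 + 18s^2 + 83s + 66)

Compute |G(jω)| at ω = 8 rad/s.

Substitute s = j8: numerator = 20, denominator = -1086 + j152.
|G(j8)| = |20| / |-1086 + j152| = 20 / 1096.6 ≈ 0.01824.

|G(j8)| ≈ 0.01824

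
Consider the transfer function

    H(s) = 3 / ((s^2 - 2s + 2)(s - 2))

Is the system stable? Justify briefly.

The poles can be read from the denominator factors: s = 1 + j, 1 - j, 2.
Since the pole(s) at s = 1 + j, 1 - j, 2 lie in the right half-plane, the system is unstable.

unstable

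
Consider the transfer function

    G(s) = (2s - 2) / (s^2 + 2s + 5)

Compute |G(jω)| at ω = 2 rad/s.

|G(j2)| ≈ 1.085

Substitute s = j2: numerator = -2 + j4, denominator = 1 + j4.
|G(j2)| = |-2 + j4| / |1 + j4| = 4.4721 / 4.1231 ≈ 1.085.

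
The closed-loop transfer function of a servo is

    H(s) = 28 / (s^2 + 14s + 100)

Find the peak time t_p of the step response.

t_p ≈ 0.4399 s

Comparing s^2 + 14s + 100 to s^2 + 2ζωₙs + ωₙ²: ωₙ = 10 rad/s and ζ = 14/(2·10) = 0.7.
ζωₙ = 14/2 = 7, so ω_d = ωₙ√(1−ζ²) = √(ωₙ² − (ζωₙ)²) = √(100 − 7²) = √51 ≈ 7.141 rad/s.
t_p = π/ω_d = π/7.141 ≈ 0.4399 s.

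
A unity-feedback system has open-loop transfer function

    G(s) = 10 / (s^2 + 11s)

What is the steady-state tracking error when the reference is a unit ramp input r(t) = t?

e_ss = 1.100

G(s) has one pole at the origin.
This is a Type 1 system. Kv = lim_{s→0} s·G(s) = 10/11.
e_ss = 1/Kv = 1/(10/11) = 11/10 ≈ 1.100.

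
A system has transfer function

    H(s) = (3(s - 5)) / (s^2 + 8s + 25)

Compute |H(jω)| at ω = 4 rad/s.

Substitute s = j4: numerator = -15 + j12, denominator = 9 + j32.
|H(j4)| = |-15 + j12| / |9 + j32| = 19.209 / 33.242 ≈ 0.5779.

|H(j4)| ≈ 0.5779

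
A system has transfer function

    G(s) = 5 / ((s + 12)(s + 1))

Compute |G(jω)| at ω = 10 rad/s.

|G(j10)| ≈ 0.03185

Substitute s = j10: numerator = 5, denominator = -88 + j130.
|G(j10)| = |5| / |-88 + j130| = 5 / 156.98 ≈ 0.03185.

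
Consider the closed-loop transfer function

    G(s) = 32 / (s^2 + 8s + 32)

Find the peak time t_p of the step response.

Comparing s^2 + 8s + 32 to s^2 + 2ζωₙs + ωₙ²: ωₙ = √32 ≈ 5.657 rad/s and ζ = 8/(2·√32) ≈ 0.7071.
ζωₙ = 8/2 = 4, so ω_d = ωₙ√(1−ζ²) = √(ωₙ² − (ζωₙ)²) = √(32 − 4²) = √16 = 4 rad/s.
t_p = π/ω_d = π/4 ≈ 0.7854 s.

t_p ≈ 0.7854 s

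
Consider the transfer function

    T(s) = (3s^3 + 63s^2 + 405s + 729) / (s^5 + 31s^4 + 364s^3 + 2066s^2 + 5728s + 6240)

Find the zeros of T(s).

Set the numerator to zero: 3s^3 + 63s^2 + 405s + 729 = 0, i.e. 3·(s^3 + 21s^2 + 135s + 243) = 0.
Factoring: (s + 9)^2(s + 3) = 0.

s = -9, -9, -3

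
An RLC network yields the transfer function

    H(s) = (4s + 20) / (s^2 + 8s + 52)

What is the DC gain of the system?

Set s = 0: H(0) = (20) / (52) = 5/13.

H(0) = 5/13 ≈ 0.3846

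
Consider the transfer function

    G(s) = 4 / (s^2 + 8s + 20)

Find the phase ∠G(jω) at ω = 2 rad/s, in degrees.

At s = j2: numerator = 4, denominator = 16 + j16.
∠G = ∠num − ∠den = 0° − (45°) = -45°.

∠G(j2) ≈ -45°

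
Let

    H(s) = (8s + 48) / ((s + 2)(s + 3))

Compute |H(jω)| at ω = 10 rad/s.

Substitute s = j10: numerator = 48 + j80, denominator = -94 + j50.
|H(j10)| = |48 + j80| / |-94 + j50| = 93.295 / 106.47 ≈ 0.8763.

|H(j10)| ≈ 0.8763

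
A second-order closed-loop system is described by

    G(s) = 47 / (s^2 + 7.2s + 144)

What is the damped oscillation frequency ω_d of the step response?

Comparing s^2 + 7.2s + 144 to s^2 + 2ζωₙs + ωₙ²: ωₙ = 12 rad/s and ζ = 7.2/(2·12) = 0.3.
ζωₙ = 7.2/2 = 3.6, so ω_d = ωₙ√(1−ζ²) = √(ωₙ² − (ζωₙ)²) = √(144 − 3.6²) = √131.04 ≈ 11.45 rad/s.

ω_d ≈ 11.45 rad/s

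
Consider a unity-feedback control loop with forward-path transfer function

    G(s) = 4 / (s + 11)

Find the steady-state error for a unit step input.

G(s) has no poles at the origin.
This is a Type 0 system. Kp = lim_{s→0} G(s) = 4/11.
e_ss = 1/(1 + Kp) = 1/(1 + 4/11) = 11/15 ≈ 0.7333.

e_ss = 0.7333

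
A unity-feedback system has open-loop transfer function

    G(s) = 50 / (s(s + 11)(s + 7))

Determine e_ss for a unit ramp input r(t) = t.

e_ss = 1.540

G(s) has one pole at the origin.
This is a Type 1 system. Kv = lim_{s→0} s·G(s) = 50/77.
e_ss = 1/Kv = 1/(50/77) = 77/50 ≈ 1.540.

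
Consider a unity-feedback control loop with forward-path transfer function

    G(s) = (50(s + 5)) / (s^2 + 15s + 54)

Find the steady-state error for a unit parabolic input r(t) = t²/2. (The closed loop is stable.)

G(s) has no poles at the origin.
This is a Type 0 system; Ka = lim_{s→0} s^2·G(s) = 0, so the steady-state error for a parabola input is infinite.

e_ss = ∞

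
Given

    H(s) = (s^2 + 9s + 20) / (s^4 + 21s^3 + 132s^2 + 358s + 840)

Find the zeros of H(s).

Set the numerator to zero: s^2 + 9s + 20 = 0.
Factoring: (s + 5)(s + 4) = 0.

s = -5, -4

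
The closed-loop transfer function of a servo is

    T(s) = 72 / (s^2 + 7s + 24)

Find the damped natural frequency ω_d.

Comparing s^2 + 7s + 24 to s^2 + 2ζωₙs + ωₙ²: ωₙ = √24 ≈ 4.899 rad/s and ζ = 7/(2·√24) ≈ 0.7144.
ζωₙ = 7/2 = 3.5, so ω_d = ωₙ√(1−ζ²) = √(ωₙ² − (ζωₙ)²) = √(24 − 3.5²) = √11.75 ≈ 3.428 rad/s.

ω_d ≈ 3.428 rad/s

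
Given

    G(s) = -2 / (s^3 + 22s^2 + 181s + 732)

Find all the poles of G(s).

The poles are the roots of the denominator s^3 + 22s^2 + 181s + 732 = 0.
Trying s = -12: the polynomial evaluates to 0, so (s + 12) is a factor.
Dividing out leaves s^2 + 10s + 61 = 0.
The quadratic formula then gives s = -5 ± 6j.

s = -5 + 6j, -5 - 6j, -12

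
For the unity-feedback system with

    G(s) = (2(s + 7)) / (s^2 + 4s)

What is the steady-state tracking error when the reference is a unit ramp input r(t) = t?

G(s) has one pole at the origin.
This is a Type 1 system. Kv = lim_{s→0} s·G(s) = 14/4 = 7/2.
e_ss = 1/Kv = 1/(7/2) = 2/7 ≈ 0.2857.

e_ss = 0.2857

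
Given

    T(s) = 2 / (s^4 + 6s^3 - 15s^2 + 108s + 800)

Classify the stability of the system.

unstable

The denominator s^4 + 6s^3 - 15s^2 + 108s + 800 factors as (s + 4)(s^2 - 6s + 25)(s + 8), giving poles at s = -4, 3 ± 4j, -8.
Since the pole(s) at s = 3 ± 4j lie in the right half-plane, the system is unstable.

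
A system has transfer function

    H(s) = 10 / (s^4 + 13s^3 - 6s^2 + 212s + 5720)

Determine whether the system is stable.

unstable

The denominator s^4 + 13s^3 - 6s^2 + 212s + 5720 factors as (s + 10)(s + 11)(s^2 - 8s + 52), giving poles at s = -10, -11, 4 ± 6j.
Since the pole(s) at s = 4 + 6j, 4 - 6j lie in the right half-plane, the system is unstable.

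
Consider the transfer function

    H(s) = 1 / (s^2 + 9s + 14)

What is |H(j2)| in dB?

|H(j2)|_dB ≈ -26.3 dB

Substitute s = j2: numerator = 1, denominator = 10 + j18.
|H(j2)| = |1| / |10 + j18| = 1 / 20.591 ≈ 0.04856.
In decibels: 20·log₁₀(0.04856) ≈ -26.3 dB.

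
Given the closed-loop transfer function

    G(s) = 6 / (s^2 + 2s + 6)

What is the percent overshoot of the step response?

%OS ≈ 24.5%

Comparing s^2 + 2s + 6 to s^2 + 2ζωₙs + ωₙ²: ωₙ = √6 ≈ 2.449 rad/s and ζ = 2/(2·√6) ≈ 0.4082.
%OS = 100·exp(−πζ/√(1−ζ²)) = 100·exp(−π·0.4082/√(1−0.4082²)) ≈ 24.5%.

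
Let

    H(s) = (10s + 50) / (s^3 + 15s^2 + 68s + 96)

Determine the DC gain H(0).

H(0) = 25/48 ≈ 0.5208

Set s = 0: H(0) = (50) / (96) = 25/48.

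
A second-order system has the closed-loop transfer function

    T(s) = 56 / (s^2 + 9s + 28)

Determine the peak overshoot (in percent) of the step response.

%OS ≈ 0.623%

Comparing s^2 + 9s + 28 to s^2 + 2ζωₙs + ωₙ²: ωₙ = √28 ≈ 5.292 rad/s and ζ = 9/(2·√28) ≈ 0.8504.
%OS = 100·exp(−πζ/√(1−ζ²)) = 100·exp(−π·0.8504/√(1−0.8504²)) ≈ 0.623%.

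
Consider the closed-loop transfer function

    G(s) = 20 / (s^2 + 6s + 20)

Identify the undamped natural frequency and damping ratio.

ωₙ ≈ 4.472 rad/s, ζ ≈ 0.6708

Compare the denominator to the standard form s^2 + 2ζωₙs + ωₙ².
ωₙ² = 20, so ωₙ = √20 ≈ 4.472 rad/s.
2ζωₙ = 6, so ζ = 6/(2·√20) ≈ 0.6708.
With ζ = 0.6708 the response is underdamped.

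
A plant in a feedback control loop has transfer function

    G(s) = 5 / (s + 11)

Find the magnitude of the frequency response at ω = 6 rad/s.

Substitute s = j6: numerator = 5, denominator = 11 + j6.
|G(j6)| = |5| / |11 + j6| = 5 / 12.530 ≈ 0.3990.

|G(j6)| ≈ 0.3990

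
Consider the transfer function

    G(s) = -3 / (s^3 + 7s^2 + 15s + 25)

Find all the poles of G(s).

The poles are the roots of the denominator s^3 + 7s^2 + 15s + 25 = 0.
Trying s = -5: the polynomial evaluates to 0, so (s + 5) is a factor.
Dividing out leaves s^2 + 2s + 5 = 0.
The quadratic formula then gives s = -1 ± 2j.

s = -1 + 2j, -1 - 2j, -5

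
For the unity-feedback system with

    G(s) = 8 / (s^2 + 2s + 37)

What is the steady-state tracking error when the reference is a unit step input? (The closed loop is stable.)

e_ss = 0.8222

G(s) has no poles at the origin.
This is a Type 0 system. Kp = lim_{s→0} G(s) = 8/37.
e_ss = 1/(1 + Kp) = 1/(1 + 8/37) = 37/45 ≈ 0.8222.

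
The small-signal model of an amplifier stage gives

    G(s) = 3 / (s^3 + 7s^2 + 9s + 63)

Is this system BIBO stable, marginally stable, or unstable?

marginally stable

The denominator s^3 + 7s^2 + 9s + 63 factors as (s^2 + 9)(s + 7), giving poles at s = ±3j, -7.
Since the simple pole(s) at s = 3j, -3j lie on the jω-axis with none in the right half-plane, the system is marginally stable.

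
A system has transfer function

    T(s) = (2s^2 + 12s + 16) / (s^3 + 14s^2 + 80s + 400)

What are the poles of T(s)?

The poles are the roots of the denominator s^3 + 14s^2 + 80s + 400 = 0.
Trying s = -10: the polynomial evaluates to 0, so (s + 10) is a factor.
Dividing out leaves s^2 + 4s + 40 = 0.
The quadratic formula then gives s = -2 ± 6j.

s = -2 ± 6j, -10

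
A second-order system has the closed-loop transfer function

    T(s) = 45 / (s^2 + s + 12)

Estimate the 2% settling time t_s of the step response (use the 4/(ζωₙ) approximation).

Comparing s^2 + s + 12 to s^2 + 2ζωₙs + ωₙ²: ωₙ = √12 ≈ 3.464 rad/s and ζ = 1/(2·√12) ≈ 0.1443.
ζωₙ = 1/2 = 0.5, so t_s ≈ 4/(ζωₙ) = 4/0.5 = 8 s.

t_s ≈ 8 s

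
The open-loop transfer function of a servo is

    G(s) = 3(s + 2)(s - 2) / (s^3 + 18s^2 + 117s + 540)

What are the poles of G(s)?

The poles are the roots of the denominator s^3 + 18s^2 + 117s + 540 = 0.
Trying s = -12: the polynomial evaluates to 0, so (s + 12) is a factor.
Dividing out leaves s^2 + 6s + 45 = 0.
The quadratic formula then gives s = -3 ± 6j.

s = -3 ± 6j, -12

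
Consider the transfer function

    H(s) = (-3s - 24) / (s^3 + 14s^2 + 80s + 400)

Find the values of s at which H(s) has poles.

The poles are the roots of the denominator s^3 + 14s^2 + 80s + 400 = 0.
Trying s = -10: the polynomial evaluates to 0, so (s + 10) is a factor.
Dividing out leaves s^2 + 4s + 40 = 0.
The quadratic formula then gives s = -2 ± 6j.

s = -2 ± 6j, -10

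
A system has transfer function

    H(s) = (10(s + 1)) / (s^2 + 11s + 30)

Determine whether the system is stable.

The denominator s^2 + 11s + 30 factors as (s + 6)(s + 5), giving poles at s = -6, -5.
Since all poles lie strictly in the left half-plane, the system is stable.

stable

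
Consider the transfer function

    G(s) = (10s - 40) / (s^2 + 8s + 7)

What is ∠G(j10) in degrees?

∠G(j10) ≈ -27.50°

At s = j10: numerator = -40 + j100, denominator = -93 + j80.
∠G = ∠num − ∠den = 111.80° − (139.30°) = -27.50°.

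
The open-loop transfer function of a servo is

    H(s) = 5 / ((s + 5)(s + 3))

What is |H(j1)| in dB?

Substitute s = j1: numerator = 5, denominator = 14 + j8.
|H(j1)| = |5| / |14 + j8| = 5 / 16.125 ≈ 0.3101.
In decibels: 20·log₁₀(0.3101) ≈ -10.2 dB.

|H(j1)|_dB ≈ -10.2 dB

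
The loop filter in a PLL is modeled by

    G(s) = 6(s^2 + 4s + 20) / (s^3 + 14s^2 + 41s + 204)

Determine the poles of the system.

s = -1 ± 4j, -12

The poles are the roots of the denominator s^3 + 14s^2 + 41s + 204 = 0.
Trying s = -12: the polynomial evaluates to 0, so (s + 12) is a factor.
Dividing out leaves s^2 + 2s + 17 = 0.
The quadratic formula then gives s = -1 ± 4j.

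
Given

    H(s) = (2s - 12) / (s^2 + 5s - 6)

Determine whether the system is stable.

The denominator s^2 + 5s - 6 factors as (s + 6)(s - 1), giving poles at s = -6, 1.
Since the pole(s) at s = 1 lie in the right half-plane, the system is unstable.

unstable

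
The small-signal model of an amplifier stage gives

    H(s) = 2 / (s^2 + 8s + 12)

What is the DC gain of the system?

H(0) = 1/6 ≈ 0.1667

Set s = 0: H(0) = (2) / (12) = 1/6.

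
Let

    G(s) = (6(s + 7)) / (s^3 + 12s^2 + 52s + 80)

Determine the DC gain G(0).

Set s = 0: G(0) = (42) / (80) = 21/40.

G(0) = 21/40 ≈ 0.5250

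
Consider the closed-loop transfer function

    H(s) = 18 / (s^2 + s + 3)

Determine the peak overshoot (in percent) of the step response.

Comparing s^2 + s + 3 to s^2 + 2ζωₙs + ωₙ²: ωₙ = √3 ≈ 1.732 rad/s and ζ = 1/(2·√3) ≈ 0.2887.
%OS = 100·exp(−πζ/√(1−ζ²)) = 100·exp(−π·0.2887/√(1−0.2887²)) ≈ 38.8%.

%OS ≈ 38.8%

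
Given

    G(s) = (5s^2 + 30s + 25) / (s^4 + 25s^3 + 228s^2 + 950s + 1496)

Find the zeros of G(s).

s = -1, -5

Set the numerator to zero: 5s^2 + 30s + 25 = 0, i.e. 5·(s^2 + 6s + 5) = 0.
Factoring: (s + 1)(s + 5) = 0.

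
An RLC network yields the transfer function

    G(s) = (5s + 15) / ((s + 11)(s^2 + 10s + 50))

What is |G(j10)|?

|G(j10)| ≈ 0.03141

Substitute s = j10: numerator = 15 + j50, denominator = -1550 + j600.
|G(j10)| = |15 + j50| / |-1550 + j600| = 52.202 / 1662.1 ≈ 0.03141.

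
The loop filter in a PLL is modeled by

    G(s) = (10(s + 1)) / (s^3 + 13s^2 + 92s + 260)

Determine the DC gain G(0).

Set s = 0: G(0) = (10) / (260) = 1/26.

G(0) = 1/26 ≈ 0.03846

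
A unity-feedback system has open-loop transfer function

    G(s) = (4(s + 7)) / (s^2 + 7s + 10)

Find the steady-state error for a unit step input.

e_ss = 0.2632

G(s) has no poles at the origin.
This is a Type 0 system. Kp = lim_{s→0} G(s) = 28/10 = 14/5.
e_ss = 1/(1 + Kp) = 1/(1 + 14/5) = 5/19 ≈ 0.2632.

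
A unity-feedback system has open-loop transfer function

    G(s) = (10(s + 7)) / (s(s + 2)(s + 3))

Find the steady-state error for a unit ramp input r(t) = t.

e_ss = 0.08571

G(s) has one pole at the origin.
This is a Type 1 system. Kv = lim_{s→0} s·G(s) = 70/6 = 35/3.
e_ss = 1/Kv = 1/(35/3) = 3/35 ≈ 0.08571.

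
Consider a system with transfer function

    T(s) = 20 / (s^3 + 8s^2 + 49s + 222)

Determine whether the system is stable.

The denominator s^3 + 8s^2 + 49s + 222 factors as (s + 6)(s^2 + 2s + 37), giving poles at s = -6, -1 ± 6j.
Since all poles lie strictly in the left half-plane, the system is stable.

stable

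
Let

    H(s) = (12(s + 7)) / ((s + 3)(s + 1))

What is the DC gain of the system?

H(0) = 28

At s = 0 each factor (s + a) contributes a and each (s^2 + bs + c) contributes c.
H(0) = 12·(7) / ((3) · (1)) = 84/3 = 28.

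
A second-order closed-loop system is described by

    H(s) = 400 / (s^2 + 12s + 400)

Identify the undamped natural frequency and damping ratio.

Compare the denominator to the standard form s^2 + 2ζωₙs + ωₙ².
ωₙ² = 400, so ωₙ = 20 rad/s.
2ζωₙ = 12, so ζ = 12/(2·20) = 0.3.

ωₙ = 20 rad/s, ζ = 0.3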